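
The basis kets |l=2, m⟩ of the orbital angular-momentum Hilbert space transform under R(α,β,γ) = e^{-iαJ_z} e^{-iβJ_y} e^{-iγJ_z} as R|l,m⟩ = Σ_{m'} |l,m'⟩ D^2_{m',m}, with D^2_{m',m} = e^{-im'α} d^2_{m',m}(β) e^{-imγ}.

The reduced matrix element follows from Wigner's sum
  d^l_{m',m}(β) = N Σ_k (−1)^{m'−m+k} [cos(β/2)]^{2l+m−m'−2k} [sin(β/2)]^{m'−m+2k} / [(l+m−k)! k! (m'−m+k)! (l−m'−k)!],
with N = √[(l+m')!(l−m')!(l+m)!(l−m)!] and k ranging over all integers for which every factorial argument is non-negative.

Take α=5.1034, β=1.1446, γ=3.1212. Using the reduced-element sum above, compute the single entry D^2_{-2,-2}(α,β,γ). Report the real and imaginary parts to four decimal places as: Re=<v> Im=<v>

First d^2_{-2,-2}(β=1.1446), then the phase factors e^{-i(-2)α} and e^{-i(-2)γ}:
With c≡cos(β/2)=0.840658 and s≡sin(β/2)=0.541567, N=[1·24·1·24]^{1/2}=24.000000
k∈{0} keeps every argument non-negative
  k=0: (−1)^0·24.0000/(24)·0.8407^4·0.5416^0 = +0.499432
d^2_{-2,-2}(1.1446) = +0.499432
Attach z-rotation phases: D = e^{-i(-2)(5.1034)}·(+0.499432)·e^{-i(-2)(3.1212)} = -0.368398-0.337217i

Re=-0.3684 Im=-0.3372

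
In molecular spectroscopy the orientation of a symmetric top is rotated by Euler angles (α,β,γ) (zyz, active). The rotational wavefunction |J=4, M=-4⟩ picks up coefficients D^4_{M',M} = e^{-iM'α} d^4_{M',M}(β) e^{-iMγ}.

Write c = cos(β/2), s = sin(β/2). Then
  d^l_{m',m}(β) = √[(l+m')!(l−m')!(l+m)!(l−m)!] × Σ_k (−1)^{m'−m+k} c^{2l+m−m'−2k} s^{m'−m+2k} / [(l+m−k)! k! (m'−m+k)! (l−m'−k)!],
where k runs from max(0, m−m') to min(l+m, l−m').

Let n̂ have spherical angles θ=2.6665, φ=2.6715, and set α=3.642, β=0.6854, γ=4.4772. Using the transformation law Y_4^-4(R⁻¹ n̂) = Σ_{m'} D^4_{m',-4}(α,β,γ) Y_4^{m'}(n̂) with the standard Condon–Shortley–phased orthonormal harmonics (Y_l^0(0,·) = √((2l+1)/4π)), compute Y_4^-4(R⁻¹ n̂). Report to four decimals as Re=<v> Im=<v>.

Need the full column D^4_{m',-4} for m'=−4..4 at α=3.642, β=0.6854, γ=4.4772.
cos(β/2)=0.941851, sin(β/2)=0.336031
d^4_{-4,-4}: single k=0 term ⇒ +0.619237;  D = +0.302256+0.540459i
d^4_{-3,-4}: single k=0 term ⇒ -0.624884;  D = +0.529282+0.332177i
d^4_{-2,-4}: single k=0 term ⇒ +0.417091;  D = +0.416339+0.025035i
d^4_{-1,-4}: single k=0 term ⇒ -0.210448;  D = +0.190371-0.089704i
d^4_{0,-4}: single k=0 term ⇒ +0.083945;  D = +0.049459-0.067828i
d^4_{1,-4}: single k=0 term ⇒ -0.026788;  D = +0.003463-0.026563i
d^4_{2,-4}: single k=0 term ⇒ +0.006758;  D = -0.002449-0.006299i
d^4_{3,-4}: single k=0 term ⇒ -0.001289;  D = -0.000986-0.000830i
d^4_{4,-4}: single k=0 term ⇒ +0.000163;  D = -0.000159-0.000032i
Y_4^{m'}(θ=2.6665,φ=2.6715) and Σ D·Y over m':
  (+0.3023+0.5405i)·(-0.0059+0.0185i)  (+0.5293+0.3322i)·(+0.0170+0.1052i)  (+0.4163+0.0250i)·(+0.1872+0.2564i)  (+0.1904-0.0897i)·(+0.4350+0.2210i)  (+0.0495-0.0678i)·(+0.1230+0.0000i)  (+0.0035-0.0266i)·(-0.4350+0.2210i)  (-0.0024-0.0063i)·(+0.1872-0.2564i)  (-0.0010-0.0008i)·(-0.0170+0.1052i)  (-0.0002-0.0000i)·(-0.0059-0.0185i)
Y_4^-4(R⁻¹ n̂) = +0.144944+0.181524i

Re=0.1449 Im=0.1815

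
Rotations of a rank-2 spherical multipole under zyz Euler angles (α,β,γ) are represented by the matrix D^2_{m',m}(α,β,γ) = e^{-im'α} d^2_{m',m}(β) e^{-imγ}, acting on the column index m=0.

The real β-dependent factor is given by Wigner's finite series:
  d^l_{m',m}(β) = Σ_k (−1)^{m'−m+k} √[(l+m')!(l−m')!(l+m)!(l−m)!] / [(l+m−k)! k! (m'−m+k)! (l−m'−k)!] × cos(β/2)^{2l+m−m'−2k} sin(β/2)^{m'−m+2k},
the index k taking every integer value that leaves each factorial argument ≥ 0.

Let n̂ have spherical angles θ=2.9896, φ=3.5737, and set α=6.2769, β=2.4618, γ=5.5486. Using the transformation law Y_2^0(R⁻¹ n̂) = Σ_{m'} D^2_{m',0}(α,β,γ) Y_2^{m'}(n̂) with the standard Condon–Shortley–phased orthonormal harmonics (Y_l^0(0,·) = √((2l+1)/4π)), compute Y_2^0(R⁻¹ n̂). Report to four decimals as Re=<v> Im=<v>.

Re=0.1254 Im=0.0000

Need the full column D^2_{m',0} for m'=−2..2 at α=6.2769, β=2.4618, γ=5.5486.
cos(β/2)=0.333389, sin(β/2)=0.942789
d^2_{-2,0}: single k=2 term ⇒ +0.241996;  D = +0.241977-0.003042i
d^2_{-1,0}: k∈[1..2] ⇒ +0.085575 -0.684339 = -0.598764;  D = -0.598752+0.003763i
d^2_{0,0}: k∈[0..2] ⇒ +0.012354 -0.395178 +0.790057 = +0.407233;  D = +0.407233+0.000000i
d^2_{1,0}: k∈[0..1] ⇒ -0.085575 +0.684339 = +0.598764;  D = +0.598752+0.003763i
d^2_{2,0}: single k=0 term ⇒ +0.241996;  D = +0.241977+0.003042i
Y_2^{m'}(θ=2.9896,φ=3.5737) and Σ D·Y over m':
  (+0.2420-0.0030i)·(+0.0057-0.0067i)  (-0.5988+0.0038i)·(+0.1050-0.0484i)  (+0.4072+0.0000i)·(+0.6091+0.0000i)  (+0.5988+0.0038i)·(-0.1050-0.0484i)  (+0.2420+0.0030i)·(+0.0057+0.0067i)
Y_2^0(R⁻¹ n̂) = +0.125417-0.000000i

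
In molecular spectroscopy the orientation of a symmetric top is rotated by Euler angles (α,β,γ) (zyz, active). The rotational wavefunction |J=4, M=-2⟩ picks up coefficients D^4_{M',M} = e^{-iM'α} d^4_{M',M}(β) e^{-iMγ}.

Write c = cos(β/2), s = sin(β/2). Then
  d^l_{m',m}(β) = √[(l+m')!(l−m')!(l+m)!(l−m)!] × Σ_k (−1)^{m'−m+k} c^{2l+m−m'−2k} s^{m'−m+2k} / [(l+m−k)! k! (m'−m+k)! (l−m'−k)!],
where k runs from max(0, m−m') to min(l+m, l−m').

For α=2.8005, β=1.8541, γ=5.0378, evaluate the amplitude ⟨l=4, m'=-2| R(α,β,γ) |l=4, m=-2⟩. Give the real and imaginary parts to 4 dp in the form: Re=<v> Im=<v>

Re=-0.4544 Im=0.0143

First d^4_{-2,-2}(β=1.8541), then the phase factors e^{-i(-2)α} and e^{-i(-2)γ}:
Half-angle: c=0.600196, s=0.799853. N=√(2·720·2·720)=1440.000000
k∈{0,1,2} keeps every argument non-negative
  k=0: (−1)^0·1440.0000/(1440)·0.6002^8·0.7999^0 = +0.016840
  k=1: (−1)^1·1440.0000/(120)·0.6002^6·0.7999^2 = -0.358889
  k=2: (−1)^2·1440.0000/(96)·0.6002^4·0.7999^4 = +0.796718
d^4_{-2,-2}(1.8541) = +0.016840 -0.358889 +0.796718 = +0.454668
D = (+0.776197-0.630491i)·(+0.454668)·(-0.795586-0.605841i) = -0.454445+0.014258i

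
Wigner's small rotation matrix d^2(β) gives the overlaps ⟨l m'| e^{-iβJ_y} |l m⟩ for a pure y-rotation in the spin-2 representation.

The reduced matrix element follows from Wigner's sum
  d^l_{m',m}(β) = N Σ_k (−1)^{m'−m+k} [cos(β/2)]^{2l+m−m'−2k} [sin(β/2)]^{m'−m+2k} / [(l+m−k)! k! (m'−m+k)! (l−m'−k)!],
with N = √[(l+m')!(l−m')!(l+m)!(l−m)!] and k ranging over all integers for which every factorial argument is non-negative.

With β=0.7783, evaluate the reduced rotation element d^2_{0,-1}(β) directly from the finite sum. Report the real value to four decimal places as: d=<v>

d=-0.6123

d^2_{0,-1}(β=0.7783) via Wigner's sum:
Half-angle: c=0.925232, s=0.379402. N=√(2·2·1·6)=4.898979
The bounds max(0,m−m')=0 and min(l+m,l−m')=1 give 2 terms
  k=0: (−1)^1·4.8990/(2)·0.9252^3·0.3794^1 = -0.736084
  k=1: (−1)^2·4.8990/(2)·0.9252^1·0.3794^3 = +0.123773
d^2_{0,-1}(0.7783) = -0.736084 +0.123773 = -0.612311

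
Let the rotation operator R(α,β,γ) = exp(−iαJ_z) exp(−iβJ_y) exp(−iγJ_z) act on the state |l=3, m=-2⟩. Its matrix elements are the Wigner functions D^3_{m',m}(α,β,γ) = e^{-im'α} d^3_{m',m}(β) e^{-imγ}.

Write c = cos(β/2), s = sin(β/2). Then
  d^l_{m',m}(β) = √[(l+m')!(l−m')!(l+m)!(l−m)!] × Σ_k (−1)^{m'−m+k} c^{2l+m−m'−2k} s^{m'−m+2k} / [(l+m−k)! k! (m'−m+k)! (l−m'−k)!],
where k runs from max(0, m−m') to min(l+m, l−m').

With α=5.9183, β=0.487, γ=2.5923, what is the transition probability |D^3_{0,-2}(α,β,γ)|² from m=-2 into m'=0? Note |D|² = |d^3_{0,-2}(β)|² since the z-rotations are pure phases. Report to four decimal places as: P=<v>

P=0.0702

First d^3_{0,-2}(β=0.487), then the phase factors e^{-i(0)α} and e^{-i(-2)γ}:
Half-angle: c=0.970500, s=0.241101. N=√(6·6·1·120)=65.726707
The bounds max(0,m−m')=0 and min(l+m,l−m')=1 give 2 terms
  k=0: (−1)^2·65.7267/(12)·0.9705^4·0.2411^2 = +0.282449
  k=1: (−1)^3·65.7267/(12)·0.9705^2·0.2411^4 = -0.017432
d^3_{0,-2}(0.487) = +0.282449 -0.017432 = +0.265017
|D^3_{0,-2}|² = |d^3_{0,-2}(β)|² = (+0.265017)² = 0.070234 (the z-rotation phases have unit modulus)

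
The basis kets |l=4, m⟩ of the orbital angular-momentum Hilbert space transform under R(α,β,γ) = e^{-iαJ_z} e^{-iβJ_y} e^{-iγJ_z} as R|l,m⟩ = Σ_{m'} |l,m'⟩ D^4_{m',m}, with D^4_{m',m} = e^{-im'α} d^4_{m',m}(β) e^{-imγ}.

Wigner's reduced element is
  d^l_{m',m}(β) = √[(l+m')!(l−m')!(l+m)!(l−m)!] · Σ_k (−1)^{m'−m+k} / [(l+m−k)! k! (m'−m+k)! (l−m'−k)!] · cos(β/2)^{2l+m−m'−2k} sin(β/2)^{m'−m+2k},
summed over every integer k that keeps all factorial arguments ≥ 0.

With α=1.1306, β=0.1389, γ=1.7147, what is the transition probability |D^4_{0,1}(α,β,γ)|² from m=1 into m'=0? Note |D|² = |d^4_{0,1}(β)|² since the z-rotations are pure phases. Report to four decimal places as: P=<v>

P=0.0878

Split into d^4_{0,1}(β=0.1389) × two z-phases.
With c≡cos(β/2)=0.997589 and s≡sin(β/2)=0.069394, N=[24·24·120·6]^{1/2}=643.987578
k: max(0,(1)−(0))=1 … min(4+(1),4−(0))=4
  k=1: (−1)^0·643.9876/(144)·0.9976^7·0.0694^1 = +0.305141
  k=2: (−1)^1·643.9876/(24)·0.9976^5·0.0694^3 = -0.008859
  k=3: (−1)^2·643.9876/(24)·0.9976^3·0.0694^5 = +0.000043
  k=4: (−1)^3·643.9876/(144)·0.9976^1·0.0694^7 = -0.000000
d^4_{0,1}(0.1389) = +0.305141 -0.008859 +0.000043 -0.000000 = +0.296325
|D^4_{0,1}|² = |d^4_{0,1}(β)|² = (+0.296325)² = 0.087808 (the z-rotation phases have unit modulus)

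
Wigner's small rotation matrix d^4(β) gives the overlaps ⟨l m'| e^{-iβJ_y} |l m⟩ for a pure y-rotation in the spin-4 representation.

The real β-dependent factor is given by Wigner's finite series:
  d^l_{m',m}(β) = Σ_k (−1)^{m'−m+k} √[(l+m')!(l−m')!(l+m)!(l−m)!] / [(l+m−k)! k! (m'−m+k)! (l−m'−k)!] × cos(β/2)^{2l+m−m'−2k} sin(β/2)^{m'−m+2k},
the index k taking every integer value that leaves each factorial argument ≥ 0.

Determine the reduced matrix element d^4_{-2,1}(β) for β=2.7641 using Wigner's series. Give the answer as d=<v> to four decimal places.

d=0.5772

d^4_{-2,1}(β=2.7641) via Wigner's sum:
Half-angle: c=0.187628, s=0.982240. N=√(2·720·120·6)=1018.233765
The bounds max(0,m−m')=3 and min(l+m,l−m')=5 give 3 terms
  k=3: (−1)^0·1018.2338/(72)·0.1876^5·0.9822^3 = +0.003116
  k=4: (−1)^1·1018.2338/(48)·0.1876^3·0.9822^5 = -0.128111
  k=5: (−1)^2·1018.2338/(240)·0.1876^1·0.9822^7 = +0.702194
d^4_{-2,1}(2.7641) = +0.003116 -0.128111 +0.702194 = +0.577200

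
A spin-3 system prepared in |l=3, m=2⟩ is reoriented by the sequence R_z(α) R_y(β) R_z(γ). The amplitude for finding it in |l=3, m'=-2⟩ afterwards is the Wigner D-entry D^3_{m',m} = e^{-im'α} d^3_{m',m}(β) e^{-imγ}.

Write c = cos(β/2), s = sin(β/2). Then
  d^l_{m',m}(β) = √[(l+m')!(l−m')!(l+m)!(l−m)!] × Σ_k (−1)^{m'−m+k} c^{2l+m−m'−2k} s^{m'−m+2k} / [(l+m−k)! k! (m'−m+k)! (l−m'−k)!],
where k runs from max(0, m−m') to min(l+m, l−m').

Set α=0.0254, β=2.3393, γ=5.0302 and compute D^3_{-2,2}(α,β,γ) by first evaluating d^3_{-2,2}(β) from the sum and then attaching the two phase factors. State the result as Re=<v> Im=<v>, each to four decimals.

Re=0.0510 Im=-0.0338

First d^3_{-2,2}(β=2.3393), then the phase factors e^{-i(-2)α} and e^{-i(2)γ}:
c=cos(2.3393/2)=0.390474, s=sin(2.3393/2)=0.920614; N=√[1·120·120·1]=120.000000
k∈{4,5} keeps every argument non-negative
  k=4: (−1)^0·120.0000/(24)·0.3905^2·0.9206^4 = +0.547601
  k=5: (−1)^1·120.0000/(120)·0.3905^0·0.9206^6 = -0.608787
d^3_{-2,2}(2.3393) = +0.547601 -0.608787 = -0.061186
D = (+0.998710+0.050778i)·(-0.061186)·(-0.804703+0.593678i) = +0.051017-0.033778i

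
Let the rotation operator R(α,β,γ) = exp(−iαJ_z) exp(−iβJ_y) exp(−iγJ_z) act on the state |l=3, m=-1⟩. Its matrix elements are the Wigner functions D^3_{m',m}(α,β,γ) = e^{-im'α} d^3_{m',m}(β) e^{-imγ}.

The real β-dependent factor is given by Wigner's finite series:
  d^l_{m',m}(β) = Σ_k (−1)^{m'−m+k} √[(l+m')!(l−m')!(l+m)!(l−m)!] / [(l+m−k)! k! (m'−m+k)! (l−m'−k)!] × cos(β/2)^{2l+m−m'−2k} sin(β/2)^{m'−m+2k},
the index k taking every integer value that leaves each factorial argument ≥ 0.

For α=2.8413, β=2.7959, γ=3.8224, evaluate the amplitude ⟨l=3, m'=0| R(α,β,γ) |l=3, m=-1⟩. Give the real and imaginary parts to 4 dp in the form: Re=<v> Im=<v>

First d^3_{0,-1}(β=2.7959), then the phase factors e^{-i(0)α} and e^{-i(-1)γ}:
Half-angle: c=0.171987, s=0.985099. N=√(6·6·2·24)=41.569219
k∈{0,1,2} keeps every argument non-negative
  k=0: (−1)^1·41.5692/(12)·0.1720^5·0.9851^1 = -0.000514
  k=1: (−1)^2·41.5692/(4)·0.1720^3·0.9851^3 = +0.050540
  k=2: (−1)^3·41.5692/(12)·0.1720^1·0.9851^5 = -0.552696
d^3_{0,-1}(2.7959) = -0.000514 +0.050540 -0.552696 = -0.502669
Phases: e^{-i·(0)·2.8413}=+1.000000+0.000000i, e^{-i·(-1)·3.8224}=-0.777065-0.629421i ⇒ D=+0.390606+0.316390i

Re=0.3906 Im=0.3164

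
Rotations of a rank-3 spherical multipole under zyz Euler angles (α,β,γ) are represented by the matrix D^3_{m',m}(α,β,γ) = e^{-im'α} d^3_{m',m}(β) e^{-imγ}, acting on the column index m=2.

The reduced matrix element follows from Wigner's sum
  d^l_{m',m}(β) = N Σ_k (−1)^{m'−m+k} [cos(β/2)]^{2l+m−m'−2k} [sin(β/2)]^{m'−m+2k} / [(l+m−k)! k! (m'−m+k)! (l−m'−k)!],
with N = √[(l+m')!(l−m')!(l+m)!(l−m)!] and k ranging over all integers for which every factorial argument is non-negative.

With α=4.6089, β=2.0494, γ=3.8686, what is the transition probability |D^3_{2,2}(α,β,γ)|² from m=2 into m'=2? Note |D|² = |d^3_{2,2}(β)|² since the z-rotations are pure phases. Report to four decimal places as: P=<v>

D^3_{2,2}(4.6089,2.0494,3.8686) = e^{-i·2·4.6089}·d^3_{2,2}(2.0494)·e^{-i·2·3.8686}. Compute d first:
c=cos(2.0494/2)=0.519355, s=sin(2.0494/2)=0.854558; N=√[120·1·120·1]=120.000000
The bounds max(0,m−m')=0 and min(l+m,l−m')=1 give 2 terms
  k=0: (−1)^0·120.0000/(120)·0.5194^6·0.8546^0 = +0.019624
  k=1: (−1)^1·120.0000/(24)·0.5194^4·0.8546^2 = -0.265651
d^3_{2,2}(2.0494) = +0.019624 -0.265651 = -0.246027
|D^3_{2,2}|² = |d^3_{2,2}(β)|² = (-0.246027)² = 0.060529 (the z-rotation phases have unit modulus)

P=0.0605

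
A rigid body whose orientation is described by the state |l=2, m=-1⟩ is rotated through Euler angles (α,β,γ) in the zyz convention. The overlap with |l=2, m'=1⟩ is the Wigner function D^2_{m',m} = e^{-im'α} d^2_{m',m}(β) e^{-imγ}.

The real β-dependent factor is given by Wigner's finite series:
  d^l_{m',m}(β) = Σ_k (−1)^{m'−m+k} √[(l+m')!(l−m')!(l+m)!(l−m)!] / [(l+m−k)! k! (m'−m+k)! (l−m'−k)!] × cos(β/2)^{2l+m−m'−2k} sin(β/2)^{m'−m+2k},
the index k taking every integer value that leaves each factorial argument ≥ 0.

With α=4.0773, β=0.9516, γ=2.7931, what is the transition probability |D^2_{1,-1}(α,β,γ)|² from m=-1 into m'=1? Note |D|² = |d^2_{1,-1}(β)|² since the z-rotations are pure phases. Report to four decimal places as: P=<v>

P=0.2055

D^2_{1,-1}(4.0773,0.9516,2.7931) = e^{-i·1·4.0773}·d^2_{1,-1}(0.9516)·e^{-i·-1·2.7931}. Compute d first:
Half-angle: c=0.888927, s=0.458050. N=√(6·1·1·6)=6.000000
k: max(0,(-1)−(1))=0 … min(2+(-1),2−(1))=1
  k=0: (−1)^2·6.0000/(2)·0.8889^2·0.4580^2 = +0.497369
  k=1: (−1)^3·6.0000/(6)·0.8889^0·0.4580^4 = -0.044020
d^2_{1,-1}(0.9516) = +0.497369 -0.044020 = +0.453348
|D^2_{1,-1}|² = |d^2_{1,-1}(β)|² = (+0.453348)² = 0.205525 (the z-rotation phases have unit modulus)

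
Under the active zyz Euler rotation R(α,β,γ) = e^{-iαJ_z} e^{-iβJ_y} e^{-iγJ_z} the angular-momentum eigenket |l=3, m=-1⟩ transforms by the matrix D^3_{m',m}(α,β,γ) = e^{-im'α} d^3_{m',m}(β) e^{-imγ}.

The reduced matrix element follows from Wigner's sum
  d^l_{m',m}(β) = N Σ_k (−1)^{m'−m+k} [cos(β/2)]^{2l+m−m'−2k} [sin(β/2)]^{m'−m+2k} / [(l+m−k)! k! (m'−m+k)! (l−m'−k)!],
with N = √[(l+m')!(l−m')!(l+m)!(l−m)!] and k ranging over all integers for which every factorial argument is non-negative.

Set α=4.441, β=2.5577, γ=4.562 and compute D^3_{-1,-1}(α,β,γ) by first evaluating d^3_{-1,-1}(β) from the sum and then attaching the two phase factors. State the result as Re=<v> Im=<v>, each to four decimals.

First d^3_{-1,-1}(β=2.5577), then the phase factors e^{-i(-1)α} and e^{-i(-1)γ}:
With c≡cos(β/2)=0.287817 and s≡sin(β/2)=0.957686, N=[2·24·2·24]^{1/2}=48.000000
Admissible k: 0..2 (factorial args all ≥0)
  k=0: (−1)^0·48.0000/(48)·0.2878^6·0.9577^0 = +0.000568
  k=1: (−1)^1·48.0000/(6)·0.2878^4·0.9577^2 = -0.050350
  k=2: (−1)^2·48.0000/(8)·0.2878^2·0.9577^4 = +0.418095
d^3_{-1,-1}(2.5577) = +0.000568 -0.050350 +0.418095 = +0.368313
Phases: e^{-i·(-1)·4.441}=-0.268070-0.963399i, e^{-i·(-1)·4.562}=-0.149823-0.988713i ⇒ D=-0.336035+0.150781i

Re=-0.3360 Im=0.1508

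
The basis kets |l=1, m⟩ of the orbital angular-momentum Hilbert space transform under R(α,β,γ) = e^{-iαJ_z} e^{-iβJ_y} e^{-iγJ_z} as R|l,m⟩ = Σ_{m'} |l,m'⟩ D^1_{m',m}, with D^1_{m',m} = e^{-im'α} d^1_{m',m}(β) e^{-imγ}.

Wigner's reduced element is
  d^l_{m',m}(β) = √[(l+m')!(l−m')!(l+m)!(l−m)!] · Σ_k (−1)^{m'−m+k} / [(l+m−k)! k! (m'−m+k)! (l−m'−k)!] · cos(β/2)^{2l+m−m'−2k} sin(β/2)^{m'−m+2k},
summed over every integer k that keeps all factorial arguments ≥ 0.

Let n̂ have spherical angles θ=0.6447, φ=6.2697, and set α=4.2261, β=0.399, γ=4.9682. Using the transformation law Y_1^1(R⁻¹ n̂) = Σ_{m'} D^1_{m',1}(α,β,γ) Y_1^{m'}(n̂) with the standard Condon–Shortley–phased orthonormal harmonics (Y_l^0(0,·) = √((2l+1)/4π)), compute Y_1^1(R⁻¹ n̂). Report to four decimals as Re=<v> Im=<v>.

Re=0.2280 Im=0.1413

Need the full column D^1_{m',1} for m'=−1..1 at α=4.2261, β=0.399, γ=4.9682.
cos(β/2)=0.980166, sin(β/2)=0.198179
d^1_{-1,1}: single k=2 term ⇒ +0.039275;  D = +0.028948-0.026544i
d^1_{0,1}: single k=1 term ⇒ +0.274709;  D = +0.069510+0.265769i
d^1_{1,1}: single k=0 term ⇒ +0.960725;  D = -0.935321-0.219471i
Y_1^{m'}(θ=0.6447,φ=6.2697) and Σ D·Y over m':
  (+0.0289-0.0265i)·(+0.2076+0.0028i)  (+0.0695+0.2658i)·(+0.3905+0.0000i)  (-0.9353-0.2195i)·(-0.2076+0.0028i)
Y_1^1(R⁻¹ n̂) = +0.228025+0.141307i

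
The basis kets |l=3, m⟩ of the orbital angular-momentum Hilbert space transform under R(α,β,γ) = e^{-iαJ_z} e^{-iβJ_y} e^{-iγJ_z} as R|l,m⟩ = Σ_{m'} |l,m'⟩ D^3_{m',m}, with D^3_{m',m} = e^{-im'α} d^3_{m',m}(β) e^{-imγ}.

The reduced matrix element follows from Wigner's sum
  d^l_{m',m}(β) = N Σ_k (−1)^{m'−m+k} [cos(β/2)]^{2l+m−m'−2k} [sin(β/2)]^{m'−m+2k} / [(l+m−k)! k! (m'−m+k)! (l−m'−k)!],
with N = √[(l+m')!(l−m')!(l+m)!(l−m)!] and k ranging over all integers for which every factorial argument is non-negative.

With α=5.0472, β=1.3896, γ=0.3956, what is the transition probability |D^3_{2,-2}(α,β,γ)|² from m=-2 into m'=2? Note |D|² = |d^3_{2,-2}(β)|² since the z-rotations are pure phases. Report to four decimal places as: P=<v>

D^3_{2,-2}(5.0472,1.3896,0.3956) = e^{-i·2·5.0472}·d^3_{2,-2}(1.3896)·e^{-i·-2·0.3956}. Compute d first:
With c≡cos(β/2)=0.768182 and s≡sin(β/2)=0.640232, N=[120·1·1·120]^{1/2}=120.000000
k∈{0,1} keeps every argument non-negative
  k=0: (−1)^4·120.0000/(24)·0.7682^2·0.6402^4 = +0.495732
  k=1: (−1)^5·120.0000/(120)·0.7682^0·0.6402^6 = -0.068869
d^3_{2,-2}(1.3896) = +0.495732 -0.068869 = +0.426863
|D^3_{2,-2}|² = |d^3_{2,-2}(β)|² = (+0.426863)² = 0.182212 (the z-rotation phases have unit modulus)

P=0.1822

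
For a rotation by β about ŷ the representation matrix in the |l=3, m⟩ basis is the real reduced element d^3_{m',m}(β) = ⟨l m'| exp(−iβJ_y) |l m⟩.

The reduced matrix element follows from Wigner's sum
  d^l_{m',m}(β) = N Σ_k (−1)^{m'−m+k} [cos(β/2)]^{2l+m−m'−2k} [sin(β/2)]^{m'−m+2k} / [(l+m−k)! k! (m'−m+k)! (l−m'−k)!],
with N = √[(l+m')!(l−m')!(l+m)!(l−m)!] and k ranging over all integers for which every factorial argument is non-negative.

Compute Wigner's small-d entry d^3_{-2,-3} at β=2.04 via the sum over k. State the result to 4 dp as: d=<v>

d^3_{-2,-3}(β=2.04) via Wigner's sum:
c=cos(2.04/2)=0.523366, s=sin(2.04/2)=0.852108; N=√[1·120·1·720]=293.938769
k: max(0,(-3)−(-2))=0 … min(3+(-3),3−(-2))=0
  k=0: (−1)^1·293.9388/(120)·0.5234^5·0.8521^1 = -0.081959
d^3_{-2,-3}(2.04) = -0.081959

d=-0.0820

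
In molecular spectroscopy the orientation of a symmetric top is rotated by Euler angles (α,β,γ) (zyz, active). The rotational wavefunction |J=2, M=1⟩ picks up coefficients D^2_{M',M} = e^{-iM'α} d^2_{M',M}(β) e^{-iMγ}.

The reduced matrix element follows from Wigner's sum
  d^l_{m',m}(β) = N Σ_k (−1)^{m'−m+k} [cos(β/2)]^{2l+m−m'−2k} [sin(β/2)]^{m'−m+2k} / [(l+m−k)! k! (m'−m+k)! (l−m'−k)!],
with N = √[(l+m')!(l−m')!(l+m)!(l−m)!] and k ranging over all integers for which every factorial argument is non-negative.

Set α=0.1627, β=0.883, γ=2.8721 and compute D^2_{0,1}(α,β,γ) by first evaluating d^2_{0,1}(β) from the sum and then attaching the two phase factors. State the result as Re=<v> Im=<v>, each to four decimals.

D^2_{0,1}(0.1627,0.883,2.8721) = e^{-i·0·0.1627}·d^2_{0,1}(0.883)·e^{-i·1·2.8721}. Compute d first:
With c≡cos(β/2)=0.904112 and s≡sin(β/2)=0.427296, N=[2·2·6·1]^{1/2}=4.898979
k∈{1,2} keeps every argument non-negative
  k=1: (−1)^0·4.8990/(2)·0.9041^3·0.4273^1 = +0.773519
  k=2: (−1)^1·4.8990/(2)·0.9041^1·0.4273^3 = -0.172776
d^2_{0,1}(0.883) = +0.773519 -0.172776 = +0.600742
D = (+1.000000+0.000000i)·(+0.600742)·(-0.963906-0.266242i) = -0.579059-0.159943i

Re=-0.5791 Im=-0.1599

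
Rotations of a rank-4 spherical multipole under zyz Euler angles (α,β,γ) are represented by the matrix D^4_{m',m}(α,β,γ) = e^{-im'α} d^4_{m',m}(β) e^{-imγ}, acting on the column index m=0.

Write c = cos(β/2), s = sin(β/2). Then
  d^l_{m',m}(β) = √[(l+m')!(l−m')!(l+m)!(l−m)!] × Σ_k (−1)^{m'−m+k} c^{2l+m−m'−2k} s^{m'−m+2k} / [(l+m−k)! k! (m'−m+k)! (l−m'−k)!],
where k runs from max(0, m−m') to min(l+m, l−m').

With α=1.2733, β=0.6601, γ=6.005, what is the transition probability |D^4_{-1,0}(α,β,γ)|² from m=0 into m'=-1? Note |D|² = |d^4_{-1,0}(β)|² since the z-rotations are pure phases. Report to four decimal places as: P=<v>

P=0.1372

First d^4_{-1,0}(β=0.6601), then the phase factors e^{-i(-1)α} and e^{-i(0)γ}:
Half-angle: c=0.946026, s=0.324090. N=√(6·120·24·24)=643.987578
k: max(0,(0)−(-1))=1 … min(4+(0),4−(-1))=4
  k=1: (−1)^0·643.9876/(144)·0.9460^7·0.3241^1 = +0.982886
  k=2: (−1)^1·643.9876/(24)·0.9460^5·0.3241^3 = -0.692118
  k=3: (−1)^2·643.9876/(24)·0.9460^3·0.3241^5 = +0.081228
  k=4: (−1)^3·643.9876/(144)·0.9460^1·0.3241^7 = -0.001589
d^4_{-1,0}(0.6601) = +0.982886 -0.692118 +0.081228 -0.001589 = +0.370407
|D^4_{-1,0}|² = |d^4_{-1,0}(β)|² = (+0.370407)² = 0.137201 (the z-rotation phases have unit modulus)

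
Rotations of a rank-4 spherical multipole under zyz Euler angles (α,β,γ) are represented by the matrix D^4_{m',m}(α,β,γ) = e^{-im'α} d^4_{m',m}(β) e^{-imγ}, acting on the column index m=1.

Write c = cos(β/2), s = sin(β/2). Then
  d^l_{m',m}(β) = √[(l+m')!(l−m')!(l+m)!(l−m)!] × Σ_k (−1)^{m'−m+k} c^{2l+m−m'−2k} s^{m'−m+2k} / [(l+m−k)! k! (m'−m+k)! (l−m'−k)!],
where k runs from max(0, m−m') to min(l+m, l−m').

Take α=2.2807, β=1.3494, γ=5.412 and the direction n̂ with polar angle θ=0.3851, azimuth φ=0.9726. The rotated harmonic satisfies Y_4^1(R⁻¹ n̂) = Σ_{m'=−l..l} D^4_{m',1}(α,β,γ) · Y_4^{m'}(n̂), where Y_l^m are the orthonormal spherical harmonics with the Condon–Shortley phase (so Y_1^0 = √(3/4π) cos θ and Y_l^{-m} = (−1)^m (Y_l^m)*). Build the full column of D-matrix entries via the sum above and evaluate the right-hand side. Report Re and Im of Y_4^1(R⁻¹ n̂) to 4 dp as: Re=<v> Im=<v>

Re=-0.0976 Im=-0.3051

Need the full column D^4_{m',1} for m'=−4..4 at α=2.2807, β=1.3494, γ=5.412.
cos(β/2)=0.780894, sin(β/2)=0.624663
d^4_{-4,1}: single k=5 term ⇒ +0.338922;  D = -0.285484-0.182667i
d^4_{-3,1}: k∈[4..5] ⇒ +0.748982 -0.287561 = +0.461421;  D = +0.064706+0.456862i
d^4_{-2,1}: k∈[3..5] ⇒ +1.000954 -0.960754 +0.122956 = +0.163155;  D = +0.107606-0.122640i
d^4_{-1,1}: k∈[2..5] ⇒ +0.884801 -1.698532 +0.543439 -0.023183 = -0.293475;  D = +0.293460+0.003021i
d^4_{0,1}: k∈[1..4] ⇒ +0.494660 -1.899176 +1.215269 -0.129607 = -0.318854;  D = -0.205317-0.243953i
d^4_{1,1}: k∈[0..3] ⇒ +0.138273 -1.327201 +1.698532 -0.362293 = +0.147312;  D = +0.023656-0.145400i
d^4_{2,1}: k∈[0..2] ⇒ -0.469276 +1.501431 -0.640503 = +0.391652;  D = -0.334175+0.204251i
d^4_{3,1}: k∈[0..1] ⇒ +0.702289 -0.748982 = -0.046694;  D = -0.044435-0.014345i
d^4_{4,1}: single k=0 term ⇒ -0.529655;  D = +0.205102+0.488331i
Y_4^{m'}(θ=0.3851,φ=0.9726) and Σ D·Y over m':
  (-0.2855-0.1827i)·(-0.0065+0.0060i)  (+0.0647+0.4569i)·(-0.0600-0.0136i)  (+0.1076-0.1226i)·(-0.0865-0.2202i)  (+0.2935+0.0030i)·(+0.2794-0.4100i)  (-0.2053-0.2440i)·(+0.3229+0.0000i)  (+0.0237-0.1454i)·(-0.2794-0.4100i)  (-0.3342+0.2043i)·(-0.0865+0.2202i)  (-0.0444-0.0143i)·(+0.0600-0.0136i)  (+0.2051+0.4883i)·(-0.0065-0.0060i)
Y_4^1(R⁻¹ n̂) = -0.097629-0.305105i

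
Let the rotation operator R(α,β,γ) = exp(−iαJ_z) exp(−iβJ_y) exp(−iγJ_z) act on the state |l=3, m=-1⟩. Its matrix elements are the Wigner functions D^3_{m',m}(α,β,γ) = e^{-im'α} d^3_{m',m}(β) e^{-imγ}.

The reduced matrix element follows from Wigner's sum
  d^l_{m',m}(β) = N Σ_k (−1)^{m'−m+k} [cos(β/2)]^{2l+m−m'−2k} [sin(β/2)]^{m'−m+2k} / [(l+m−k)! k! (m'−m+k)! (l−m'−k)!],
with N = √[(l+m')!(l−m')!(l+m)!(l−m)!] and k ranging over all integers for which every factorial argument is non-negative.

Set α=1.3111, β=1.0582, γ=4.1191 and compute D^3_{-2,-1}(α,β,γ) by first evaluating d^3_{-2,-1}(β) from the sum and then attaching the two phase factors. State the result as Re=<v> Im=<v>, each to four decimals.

Split into d^3_{-2,-1}(β=1.0582) × two z-phases.
Half-angle: c=0.863262, s=0.504757. N=√(1·120·2·24)=75.894664
Admissible k: 1..2 (factorial args all ≥0)
  k=1: (−1)^0·75.8947/(24)·0.8633^5·0.5048^1 = +0.765234
  k=2: (−1)^1·75.8947/(12)·0.8633^3·0.5048^3 = -0.523243
d^3_{-2,-1}(1.0582) = +0.765234 -0.523243 = +0.241991
Attach z-rotation phases: D = e^{-i(-2)(1.3111)}·(+0.241991)·e^{-i(-1)(4.1191)} = +0.217039+0.107023i

Re=0.2170 Im=0.1070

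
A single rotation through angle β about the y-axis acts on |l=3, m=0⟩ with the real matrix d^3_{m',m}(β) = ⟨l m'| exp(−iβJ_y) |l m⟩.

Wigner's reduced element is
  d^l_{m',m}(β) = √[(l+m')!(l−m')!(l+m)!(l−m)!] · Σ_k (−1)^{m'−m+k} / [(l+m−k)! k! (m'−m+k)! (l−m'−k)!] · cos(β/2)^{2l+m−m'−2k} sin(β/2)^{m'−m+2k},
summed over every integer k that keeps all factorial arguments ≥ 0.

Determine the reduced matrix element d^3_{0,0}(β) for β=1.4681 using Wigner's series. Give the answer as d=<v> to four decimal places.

d=-0.1511

d^3_{0,0}(β=1.4681) via Wigner's sum:
With c≡cos(β/2)=0.742467 and s≡sin(β/2)=0.669882, N=[6·6·6·6]^{1/2}=36.000000
The bounds max(0,m−m')=0 and min(l+m,l−m')=3 give 4 terms
  k=0: (−1)^0·36.0000/(36)·0.7425^6·0.6699^0 = +0.167519
  k=1: (−1)^1·36.0000/(4)·0.7425^4·0.6699^2 = -1.227295
  k=2: (−1)^2·36.0000/(4)·0.7425^2·0.6699^4 = +0.999058
  k=3: (−1)^3·36.0000/(36)·0.7425^0·0.6699^6 = -0.090363
d^3_{0,0}(1.4681) = +0.167519 -1.227295 +0.999058 -0.090363 = -0.151080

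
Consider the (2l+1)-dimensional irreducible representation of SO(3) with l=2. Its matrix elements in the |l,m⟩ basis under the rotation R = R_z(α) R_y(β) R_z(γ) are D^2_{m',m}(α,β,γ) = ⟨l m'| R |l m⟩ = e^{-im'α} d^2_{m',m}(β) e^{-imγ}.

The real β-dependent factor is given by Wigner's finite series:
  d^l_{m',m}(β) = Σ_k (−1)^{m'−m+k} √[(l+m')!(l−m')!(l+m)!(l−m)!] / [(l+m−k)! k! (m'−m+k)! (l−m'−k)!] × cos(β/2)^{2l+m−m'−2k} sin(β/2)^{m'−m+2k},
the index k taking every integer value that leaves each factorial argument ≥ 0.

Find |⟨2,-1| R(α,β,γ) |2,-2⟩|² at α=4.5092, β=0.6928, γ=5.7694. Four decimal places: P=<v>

D^2_{-1,-2}(4.5092,0.6928,5.7694) = e^{-i·-1·4.5092}·d^2_{-1,-2}(0.6928)·e^{-i·-2·5.7694}. Compute d first:
With c≡cos(β/2)=0.940601 and s≡sin(β/2)=0.339514, N=[1·6·1·24]^{1/2}=12.000000
k∈{0} keeps every argument non-negative
  k=0: (−1)^1·12.0000/(6)·0.9406^3·0.3395^1 = -0.565072
d^2_{-1,-2}(0.6928) = -0.565072
|D^2_{-1,-2}|² = |d^2_{-1,-2}(β)|² = (-0.565072)² = 0.319306 (the z-rotation phases have unit modulus)

P=0.3193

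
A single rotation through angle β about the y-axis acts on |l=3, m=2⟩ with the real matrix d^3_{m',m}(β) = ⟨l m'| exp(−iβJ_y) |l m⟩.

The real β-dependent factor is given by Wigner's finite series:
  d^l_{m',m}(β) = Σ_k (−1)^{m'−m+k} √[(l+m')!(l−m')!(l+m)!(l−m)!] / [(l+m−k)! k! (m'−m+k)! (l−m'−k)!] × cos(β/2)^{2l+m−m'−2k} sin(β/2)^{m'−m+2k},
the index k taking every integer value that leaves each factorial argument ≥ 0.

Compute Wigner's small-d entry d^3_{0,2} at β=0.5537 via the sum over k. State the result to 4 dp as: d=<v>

d=0.3220

d^3_{0,2}(β=0.5537) via Wigner's sum:
With c≡cos(β/2)=0.961921 and s≡sin(β/2)=0.273327, N=[6·6·120·1]^{1/2}=65.726707
Admissible k: 2..3 (factorial args all ≥0)
  k=2: (−1)^0·65.7267/(12)·0.9619^4·0.2733^2 = +0.350335
  k=3: (−1)^1·65.7267/(12)·0.9619^2·0.2733^4 = -0.028286
d^3_{0,2}(0.5537) = +0.350335 -0.028286 = +0.322049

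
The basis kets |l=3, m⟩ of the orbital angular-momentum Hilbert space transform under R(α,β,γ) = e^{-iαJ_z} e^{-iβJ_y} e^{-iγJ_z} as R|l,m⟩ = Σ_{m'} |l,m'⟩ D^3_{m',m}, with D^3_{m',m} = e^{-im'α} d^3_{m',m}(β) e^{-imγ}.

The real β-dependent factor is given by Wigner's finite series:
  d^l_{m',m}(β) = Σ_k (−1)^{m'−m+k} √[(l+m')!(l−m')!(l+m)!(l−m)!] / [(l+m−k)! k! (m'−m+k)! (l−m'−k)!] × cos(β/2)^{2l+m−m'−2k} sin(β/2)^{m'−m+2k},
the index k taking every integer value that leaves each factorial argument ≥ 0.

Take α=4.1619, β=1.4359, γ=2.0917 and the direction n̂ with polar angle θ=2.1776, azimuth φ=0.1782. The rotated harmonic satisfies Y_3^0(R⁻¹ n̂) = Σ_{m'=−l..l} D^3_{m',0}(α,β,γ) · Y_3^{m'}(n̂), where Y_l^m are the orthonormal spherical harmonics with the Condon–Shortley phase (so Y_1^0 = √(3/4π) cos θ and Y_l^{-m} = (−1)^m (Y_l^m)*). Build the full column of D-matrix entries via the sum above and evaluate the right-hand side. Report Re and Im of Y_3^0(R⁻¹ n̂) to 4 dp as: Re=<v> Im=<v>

Need the full column D^3_{m',0} for m'=−3..3 at α=4.1619, β=1.4359, γ=2.0917.
cos(β/2)=0.753156, sin(β/2)=0.657842
d^3_{-3,0}: single k=3 term ⇒ +0.543919;  D = +0.542151-0.043831i
d^3_{-2,0}: k∈[2..3] ⇒ +0.762682 -0.581858 = +0.180824;  D = -0.081863+0.161232i
d^3_{-1,0}: k∈[1..3] ⇒ +0.552251 -1.263955 +0.321428 = -0.390275;  D = +0.204155+0.332620i
d^3_{0,0}: k∈[0..3] ⇒ +0.182519 -1.253214 +0.956090 -0.081046 = -0.195650;  D = -0.195650+0.000000i
d^3_{1,0}: k∈[0..2] ⇒ -0.552251 +1.263955 -0.321428 = +0.390275;  D = -0.204155+0.332620i
d^3_{2,0}: k∈[0..1] ⇒ +0.762682 -0.581858 = +0.180824;  D = -0.081863-0.161232i
d^3_{3,0}: single k=0 term ⇒ -0.543919;  D = -0.542151-0.043831i
Y_3^{m'}(θ=2.1776,φ=0.1782) and Σ D·Y over m':
  (+0.5422-0.0438i)·(+0.1990-0.1178i)  (-0.0819+0.1612i)·(-0.3686+0.1372i)  (+0.2042+0.3326i)·(+0.1635-0.0295i)  (-0.1957+0.0000i)·(+0.2924+0.0000i)  (-0.2042+0.3326i)·(-0.1635-0.0295i)  (-0.0819-0.1612i)·(-0.3686-0.1372i)  (-0.5422-0.0438i)·(-0.1990-0.1178i)
Y_3^0(R⁻¹ n̂) = +0.250716+0.000000i

Re=0.2507 Im=0.0000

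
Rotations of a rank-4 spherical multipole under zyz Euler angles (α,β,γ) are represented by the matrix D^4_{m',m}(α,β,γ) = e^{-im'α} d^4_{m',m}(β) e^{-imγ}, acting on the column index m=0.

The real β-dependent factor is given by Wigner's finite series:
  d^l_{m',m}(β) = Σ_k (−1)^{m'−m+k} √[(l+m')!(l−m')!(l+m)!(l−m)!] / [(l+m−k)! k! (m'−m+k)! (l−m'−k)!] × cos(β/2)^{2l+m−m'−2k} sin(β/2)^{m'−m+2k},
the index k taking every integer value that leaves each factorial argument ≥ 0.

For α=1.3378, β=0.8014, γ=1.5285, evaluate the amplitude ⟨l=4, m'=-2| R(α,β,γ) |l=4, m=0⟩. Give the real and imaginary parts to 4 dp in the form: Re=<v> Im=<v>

Re=-0.4351 Im=0.2188

D^4_{-2,0}(1.3378,0.8014,1.5285) = e^{-i·-2·1.3378}·d^4_{-2,0}(0.8014)·e^{-i·0·1.5285}. Compute d first:
c=cos(0.8014/2)=0.920788, s=sin(0.8014/2)=0.390063; N=√[2·720·24·24]=910.735966
k: max(0,(0)−(-2))=2 … min(4+(0),4−(-2))=4
  k=2: (−1)^0·910.7360/(96)·0.9208^6·0.3901^2 = +0.879729
  k=3: (−1)^1·910.7360/(36)·0.9208^4·0.3901^4 = -0.420986
  k=4: (−1)^2·910.7360/(96)·0.9208^2·0.3901^6 = +0.028330
d^4_{-2,0}(0.8014) = +0.879729 -0.420986 +0.028330 = +0.487073
D = (-0.893376+0.449310i)·(+0.487073)·(+1.000000+0.000000i) = -0.435140+0.218847i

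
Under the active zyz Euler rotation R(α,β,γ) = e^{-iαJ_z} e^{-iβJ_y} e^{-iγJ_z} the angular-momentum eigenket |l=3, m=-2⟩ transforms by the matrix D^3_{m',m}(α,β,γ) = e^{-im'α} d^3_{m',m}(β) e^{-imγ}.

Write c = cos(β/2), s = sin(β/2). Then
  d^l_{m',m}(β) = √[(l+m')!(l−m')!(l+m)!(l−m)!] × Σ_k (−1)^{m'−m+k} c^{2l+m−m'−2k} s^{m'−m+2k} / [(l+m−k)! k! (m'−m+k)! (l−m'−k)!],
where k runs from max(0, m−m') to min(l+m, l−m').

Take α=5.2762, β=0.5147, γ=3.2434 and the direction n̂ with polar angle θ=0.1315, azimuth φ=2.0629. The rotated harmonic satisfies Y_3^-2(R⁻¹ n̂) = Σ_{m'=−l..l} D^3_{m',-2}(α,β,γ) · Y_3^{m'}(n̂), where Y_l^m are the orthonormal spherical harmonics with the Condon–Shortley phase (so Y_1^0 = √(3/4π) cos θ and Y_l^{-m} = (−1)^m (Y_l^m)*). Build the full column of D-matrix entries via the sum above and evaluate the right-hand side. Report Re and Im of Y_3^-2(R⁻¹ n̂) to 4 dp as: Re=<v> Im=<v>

Need the full column D^3_{m',-2} for m'=−3..3 at α=5.2762, β=0.5147, γ=3.2434.
cos(β/2)=0.967068, sin(β/2)=0.254519
d^3_{-3,-2}: single k=1 term ⇒ +0.527327;  D = -0.499848-0.168006i
d^3_{-2,-2}: k∈[0..1] ⇒ +0.817978 -0.283294 = +0.534684;  D = -0.126867-0.519415i
d^3_{-1,-2}: k∈[0..1] ⇒ -0.680776 +0.094310 = -0.586466;  D = -0.407174+0.422080i
d^3_{0,-2}: k∈[0..1] ⇒ +0.310333 -0.021496 = +0.288837;  D = +0.282870+0.058406i
d^3_{1,-2}: k∈[0..1] ⇒ -0.094310 +0.003266 = -0.091044;  D = -0.032089-0.085202i
d^3_{2,-2}: k∈[0..1] ⇒ +0.019623 -0.000272 = +0.019351;  D = -0.011661+0.015443i
d^3_{3,-2}: single k=0 term ⇒ -0.002530;  D = +0.002521+0.000210i
Y_3^{m'}(θ=0.1315,φ=2.0629) and Σ D·Y over m':
  (-0.4998-0.1680i)·(+0.0009+0.0001i)  (-0.1269-0.5194i)·(-0.0096+0.0145i)  (-0.4072+0.4221i)·(-0.0784-0.1462i)  (+0.2829+0.0584i)·(+0.7081+0.0000i)  (-0.0321-0.0852i)·(+0.0784-0.1462i)  (-0.0117+0.0154i)·(-0.0096-0.0145i)  (+0.0025+0.0002i)·(-0.0009+0.0001i)
Y_3^-2(R⁻¹ n̂) = +0.287580+0.068802i

Re=0.2876 Im=0.0688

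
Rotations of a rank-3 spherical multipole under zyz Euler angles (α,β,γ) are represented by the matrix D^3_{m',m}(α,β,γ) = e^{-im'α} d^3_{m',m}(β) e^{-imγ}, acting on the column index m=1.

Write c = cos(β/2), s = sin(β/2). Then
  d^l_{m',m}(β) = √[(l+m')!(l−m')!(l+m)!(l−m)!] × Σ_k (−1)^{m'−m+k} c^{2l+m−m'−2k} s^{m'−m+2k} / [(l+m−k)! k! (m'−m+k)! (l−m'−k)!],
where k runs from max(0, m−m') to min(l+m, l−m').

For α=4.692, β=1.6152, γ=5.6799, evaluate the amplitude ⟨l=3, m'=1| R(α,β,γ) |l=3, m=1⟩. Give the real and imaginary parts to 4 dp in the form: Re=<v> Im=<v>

Re=0.0367 Im=-0.0511

Split into d^3_{1,1}(β=1.6152) × two z-phases.
Half-angle: c=0.691235, s=0.722630. N=√(24·2·24·2)=48.000000
Admissible k: 0..2 (factorial args all ≥0)
  k=0: (−1)^0·48.0000/(48)·0.6912^6·0.7226^0 = +0.109082
  k=1: (−1)^1·48.0000/(6)·0.6912^4·0.7226^2 = -0.953728
  k=2: (−1)^2·48.0000/(8)·0.6912^2·0.7226^4 = +0.781748
d^3_{1,1}(1.6152) = +0.109082 -0.953728 +0.781748 = -0.062898
Phases: e^{-i·(1)·4.692}=-0.020388+0.999792i, e^{-i·(1)·5.6799}=+0.823476+0.567351i ⇒ D=+0.036734-0.051056i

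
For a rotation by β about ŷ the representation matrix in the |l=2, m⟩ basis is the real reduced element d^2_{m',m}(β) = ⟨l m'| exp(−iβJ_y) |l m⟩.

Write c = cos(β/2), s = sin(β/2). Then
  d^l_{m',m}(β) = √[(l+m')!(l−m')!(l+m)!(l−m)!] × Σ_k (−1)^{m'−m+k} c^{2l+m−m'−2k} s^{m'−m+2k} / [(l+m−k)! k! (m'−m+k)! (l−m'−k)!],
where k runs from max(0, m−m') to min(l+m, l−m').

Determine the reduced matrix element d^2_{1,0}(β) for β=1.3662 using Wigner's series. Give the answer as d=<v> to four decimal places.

d^2_{1,0}(β=1.3662) via Wigner's sum:
Half-angle: c=0.775620, s=0.631200. N=√(6·1·2·2)=4.898979
k: max(0,(0)−(1))=0 … min(2+(0),2−(1))=1
  k=0: (−1)^1·4.8990/(2)·0.7756^3·0.6312^1 = -0.721422
  k=1: (−1)^2·4.8990/(2)·0.7756^1·0.6312^3 = +0.477778
d^2_{1,0}(1.3662) = -0.721422 +0.477778 = -0.243644

d=-0.2436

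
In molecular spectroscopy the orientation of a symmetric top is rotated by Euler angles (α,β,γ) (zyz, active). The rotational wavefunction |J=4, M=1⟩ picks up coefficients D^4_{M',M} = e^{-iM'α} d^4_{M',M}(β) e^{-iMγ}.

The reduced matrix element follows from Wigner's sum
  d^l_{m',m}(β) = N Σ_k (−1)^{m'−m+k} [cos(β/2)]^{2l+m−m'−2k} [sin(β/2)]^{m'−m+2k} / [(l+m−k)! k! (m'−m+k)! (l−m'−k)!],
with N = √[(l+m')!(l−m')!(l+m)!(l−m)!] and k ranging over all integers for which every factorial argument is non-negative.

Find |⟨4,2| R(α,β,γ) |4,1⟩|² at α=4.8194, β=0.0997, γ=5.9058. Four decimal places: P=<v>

P=0.0428

D^4_{2,1}(4.8194,0.0997,5.9058) = e^{-i·2·4.8194}·d^4_{2,1}(0.0997)·e^{-i·1·5.9058}. Compute d first:
Half-angle: c=0.998758, s=0.049829. N=√(720·2·120·6)=1018.233765
Admissible k: 0..2 (factorial args all ≥0)
  k=0: (−1)^1·1018.2338/(240)·0.9988^7·0.0498^1 = -0.209577
  k=1: (−1)^2·1018.2338/(48)·0.9988^5·0.0498^3 = +0.002608
  k=2: (−1)^3·1018.2338/(72)·0.9988^3·0.0498^5 = -0.000004
d^4_{2,1}(0.0997) = -0.209577 +0.002608 -0.000004 = -0.206973
|D^4_{2,1}|² = |d^4_{2,1}(β)|² = (-0.206973)² = 0.042838 (the z-rotation phases have unit modulus)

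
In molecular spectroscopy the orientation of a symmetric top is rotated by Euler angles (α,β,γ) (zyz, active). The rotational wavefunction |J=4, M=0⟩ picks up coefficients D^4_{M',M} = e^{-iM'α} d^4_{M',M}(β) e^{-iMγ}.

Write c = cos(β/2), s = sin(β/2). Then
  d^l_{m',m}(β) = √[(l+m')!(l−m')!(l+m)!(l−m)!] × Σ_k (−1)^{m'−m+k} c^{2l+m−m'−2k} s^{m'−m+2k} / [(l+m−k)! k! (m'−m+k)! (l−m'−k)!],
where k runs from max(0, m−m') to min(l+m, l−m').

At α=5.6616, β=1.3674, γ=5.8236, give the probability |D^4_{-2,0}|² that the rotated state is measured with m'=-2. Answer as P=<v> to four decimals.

First d^4_{-2,0}(β=1.3674), then the phase factors e^{-i(-2)α} and e^{-i(0)γ}:
Half-angle: c=0.775241, s=0.631666. N=√(2·720·24·24)=910.735966
k∈{2,3,4} keeps every argument non-negative
  k=2: (−1)^0·910.7360/(96)·0.7752^6·0.6317^2 = +0.821705
  k=3: (−1)^1·910.7360/(36)·0.7752^4·0.6317^4 = -1.454742
  k=4: (−1)^2·910.7360/(96)·0.7752^2·0.6317^6 = +0.362175
d^4_{-2,0}(1.3674) = +0.821705 -1.454742 +0.362175 = -0.270862
|D^4_{-2,0}|² = |d^4_{-2,0}(β)|² = (-0.270862)² = 0.073366 (the z-rotation phases have unit modulus)

P=0.0734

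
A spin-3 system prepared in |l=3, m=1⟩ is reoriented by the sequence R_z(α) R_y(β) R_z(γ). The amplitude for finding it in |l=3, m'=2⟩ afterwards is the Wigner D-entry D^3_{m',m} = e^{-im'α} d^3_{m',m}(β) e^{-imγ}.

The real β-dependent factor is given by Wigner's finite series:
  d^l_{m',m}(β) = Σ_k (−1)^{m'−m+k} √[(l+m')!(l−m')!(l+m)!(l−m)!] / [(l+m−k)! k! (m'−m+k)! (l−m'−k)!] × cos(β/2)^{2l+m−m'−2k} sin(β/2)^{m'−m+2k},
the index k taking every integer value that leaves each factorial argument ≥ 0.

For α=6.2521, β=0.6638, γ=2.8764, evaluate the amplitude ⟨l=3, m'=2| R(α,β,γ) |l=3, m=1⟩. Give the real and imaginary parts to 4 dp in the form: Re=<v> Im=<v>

Split into d^3_{2,1}(β=0.6638) × two z-phases.
c=cos(0.6638/2)=0.945425, s=sin(0.6638/2)=0.325840; N=√[120·1·24·2]=75.894664
Admissible k: 0..1 (factorial args all ≥0)
  k=0: (−1)^1·75.8947/(24)·0.9454^5·0.3258^1 = -0.778287
  k=1: (−1)^2·75.8947/(12)·0.9454^3·0.3258^3 = +0.184895
d^3_{2,1}(0.6638) = -0.778287 +0.184895 = -0.593392
Phases: e^{-i·(2)·6.2521}=+0.998068+0.062131i, e^{-i·(1)·2.8764}=-0.965042-0.262095i ⇒ D=+0.561879+0.190804i

Re=0.5619 Im=0.1908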